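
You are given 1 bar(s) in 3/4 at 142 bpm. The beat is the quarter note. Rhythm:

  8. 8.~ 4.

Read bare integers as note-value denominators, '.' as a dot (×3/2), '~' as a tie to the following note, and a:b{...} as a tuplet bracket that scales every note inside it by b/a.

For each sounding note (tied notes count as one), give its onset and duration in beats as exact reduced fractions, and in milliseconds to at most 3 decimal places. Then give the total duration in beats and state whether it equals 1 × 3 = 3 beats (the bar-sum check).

1) 0.0ms=0b +316.901ms=3/4b
2) 316.901ms=3/4b +950.704ms=9/4b
Σ=3b of 3 (142bpm 3/4) — PASS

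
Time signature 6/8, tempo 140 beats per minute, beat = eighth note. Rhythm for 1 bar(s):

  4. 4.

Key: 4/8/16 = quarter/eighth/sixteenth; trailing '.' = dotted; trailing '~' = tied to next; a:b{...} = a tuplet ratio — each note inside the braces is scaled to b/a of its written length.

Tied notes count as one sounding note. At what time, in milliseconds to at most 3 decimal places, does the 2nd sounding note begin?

note 2 onset = 3b = 1285.714ms

1. 0.0ms @ 0 + 1285.714ms (3)
2. 1285.714ms @ 3 + 1285.714ms (3)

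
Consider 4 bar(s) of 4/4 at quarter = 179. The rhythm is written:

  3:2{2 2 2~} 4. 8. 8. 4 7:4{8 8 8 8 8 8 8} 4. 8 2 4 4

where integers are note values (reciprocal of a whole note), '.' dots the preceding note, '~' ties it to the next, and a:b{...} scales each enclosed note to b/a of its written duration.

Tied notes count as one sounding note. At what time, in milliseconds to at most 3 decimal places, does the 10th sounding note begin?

note 10 onset = 62/7b = 2968.875ms

1. 0.0ms @ 0 + 446.927ms (4/3)
2. 446.927ms @ 4/3 + 446.927ms (4/3)
3. 893.855ms @ 8/3 + 949.721ms (17/6)
4. 1843.575ms @ 11/2 + 251.397ms (3/4)
5. 2094.972ms @ 25/4 + 251.397ms (3/4)
6. 2346.369ms @ 7 + 335.196ms (1)
7. 2681.564ms @ 8 + 95.77ms (2/7)
8. 2777.334ms @ 58/7 + 95.77ms (2/7)
9. 2873.105ms @ 60/7 + 95.77ms (2/7)
10. 2968.875ms @ 62/7 + 95.77ms (2/7)
11. 3064.645ms @ 64/7 + 95.77ms (2/7)
12. 3160.415ms @ 66/7 + 95.77ms (2/7)
13. 3256.185ms @ 68/7 + 95.77ms (2/7)
14. 3351.955ms @ 10 + 502.793ms (3/2)
15. 3854.749ms @ 23/2 + 167.598ms (1/2)
16. 4022.346ms @ 12 + 670.391ms (2)
17. 4692.737ms @ 14 + 335.196ms (1)
18. 5027.933ms @ 15 + 335.196ms (1)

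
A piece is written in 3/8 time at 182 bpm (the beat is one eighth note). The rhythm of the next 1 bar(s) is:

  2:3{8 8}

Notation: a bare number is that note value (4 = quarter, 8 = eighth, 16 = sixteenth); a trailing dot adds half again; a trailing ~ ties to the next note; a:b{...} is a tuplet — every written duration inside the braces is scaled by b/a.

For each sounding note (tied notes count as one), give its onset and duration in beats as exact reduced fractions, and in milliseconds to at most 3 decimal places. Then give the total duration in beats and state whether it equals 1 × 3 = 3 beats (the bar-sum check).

1) 0.0ms=0b +494.505ms=3/2b
2) 494.505ms=3/2b +494.505ms=3/2b
Σ=3b of 3 (182bpm 3/8) — PASS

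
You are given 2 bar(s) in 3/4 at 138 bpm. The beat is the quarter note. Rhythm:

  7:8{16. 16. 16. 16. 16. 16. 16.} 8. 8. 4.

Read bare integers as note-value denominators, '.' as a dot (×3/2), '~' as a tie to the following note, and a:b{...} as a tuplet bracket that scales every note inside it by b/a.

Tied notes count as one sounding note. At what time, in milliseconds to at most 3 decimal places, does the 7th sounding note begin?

1. 0.0ms @ 0 + 186.335ms (3/7)
2. 186.335ms @ 3/7 + 186.335ms (3/7)
3. 372.671ms @ 6/7 + 186.335ms (3/7)
4. 559.006ms @ 9/7 + 186.335ms (3/7)
5. 745.342ms @ 12/7 + 186.335ms (3/7)
6. 931.677ms @ 15/7 + 186.335ms (3/7)
7. 1118.012ms @ 18/7 + 186.335ms (3/7)
8. 1304.348ms @ 3 + 326.087ms (3/4)
9. 1630.435ms @ 15/4 + 326.087ms (3/4)
10. 1956.522ms @ 9/2 + 652.174ms (3/2)

note 7 onset = 18/7b = 1118.012ms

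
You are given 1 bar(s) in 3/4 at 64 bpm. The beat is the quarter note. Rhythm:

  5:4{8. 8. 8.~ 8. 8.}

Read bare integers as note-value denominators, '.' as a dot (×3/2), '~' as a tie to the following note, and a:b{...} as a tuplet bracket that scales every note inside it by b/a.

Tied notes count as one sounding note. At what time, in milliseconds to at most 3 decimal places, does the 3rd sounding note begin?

1. 0.0ms @ 0 + 562.5ms (3/5)
2. 562.5ms @ 3/5 + 562.5ms (3/5)
3. 1125.0ms @ 6/5 + 1125.0ms (6/5)
4. 2250.0ms @ 12/5 + 562.5ms (3/5)

note 3 onset = 6/5b = 1125.0ms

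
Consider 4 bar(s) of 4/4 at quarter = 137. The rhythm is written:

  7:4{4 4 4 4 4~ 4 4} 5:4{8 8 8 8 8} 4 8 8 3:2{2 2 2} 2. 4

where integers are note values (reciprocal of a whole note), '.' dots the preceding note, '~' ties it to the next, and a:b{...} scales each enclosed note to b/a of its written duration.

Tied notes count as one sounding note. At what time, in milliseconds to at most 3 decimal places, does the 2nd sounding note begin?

1. 0.0ms @ 0 + 250.261ms (4/7)
2. 250.261ms @ 4/7 + 250.261ms (4/7)
3. 500.521ms @ 8/7 + 250.261ms (4/7)
4. 750.782ms @ 12/7 + 250.261ms (4/7)
5. 1001.043ms @ 16/7 + 500.521ms (8/7)
6. 1501.564ms @ 24/7 + 250.261ms (4/7)
7. 1751.825ms @ 4 + 175.182ms (2/5)
8. 1927.007ms @ 22/5 + 175.182ms (2/5)
9. 2102.19ms @ 24/5 + 175.182ms (2/5)
10. 2277.372ms @ 26/5 + 175.182ms (2/5)
11. 2452.555ms @ 28/5 + 175.182ms (2/5)
12. 2627.737ms @ 6 + 437.956ms (1)
13. 3065.693ms @ 7 + 218.978ms (1/2)
14. 3284.672ms @ 15/2 + 218.978ms (1/2)
15. 3503.65ms @ 8 + 583.942ms (4/3)
16. 4087.591ms @ 28/3 + 583.942ms (4/3)
17. 4671.533ms @ 32/3 + 583.942ms (4/3)
18. 5255.474ms @ 12 + 1313.869ms (3)
19. 6569.343ms @ 15 + 437.956ms (1)

note 2 onset = 4/7b = 250.261ms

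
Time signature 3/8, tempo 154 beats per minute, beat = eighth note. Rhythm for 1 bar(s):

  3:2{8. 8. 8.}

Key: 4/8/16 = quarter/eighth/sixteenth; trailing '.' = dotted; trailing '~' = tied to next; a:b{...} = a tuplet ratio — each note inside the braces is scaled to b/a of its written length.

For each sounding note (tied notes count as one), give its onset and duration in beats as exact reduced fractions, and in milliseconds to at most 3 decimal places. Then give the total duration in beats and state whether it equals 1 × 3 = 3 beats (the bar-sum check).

1) 0.0ms=0b +389.61ms=1b
2) 389.61ms=1b +389.61ms=1b
3) 779.221ms=2b +389.61ms=1b
Σ=3b of 3 (154bpm 3/8) — PASS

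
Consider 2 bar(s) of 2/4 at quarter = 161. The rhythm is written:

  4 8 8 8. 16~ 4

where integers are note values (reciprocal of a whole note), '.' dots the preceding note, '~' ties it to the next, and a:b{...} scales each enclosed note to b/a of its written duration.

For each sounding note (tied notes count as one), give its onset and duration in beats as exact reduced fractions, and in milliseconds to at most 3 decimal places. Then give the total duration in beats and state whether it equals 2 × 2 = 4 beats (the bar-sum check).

1) 0.0ms=0b +372.671ms=1b
2) 372.671ms=1b +186.335ms=1/2b
3) 559.006ms=3/2b +186.335ms=1/2b
4) 745.342ms=2b +279.503ms=3/4b
5) 1024.845ms=11/4b +465.839ms=5/4b
Σ=4b of 4 (161bpm 2/4) — PASS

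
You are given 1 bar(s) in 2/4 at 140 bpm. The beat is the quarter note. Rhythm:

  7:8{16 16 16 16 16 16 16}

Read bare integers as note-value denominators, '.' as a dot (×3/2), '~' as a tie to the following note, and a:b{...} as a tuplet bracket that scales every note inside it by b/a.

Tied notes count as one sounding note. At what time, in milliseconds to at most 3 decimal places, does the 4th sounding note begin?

note 4 onset = 6/7b = 367.347ms

1. 0.0ms @ 0 + 122.449ms (2/7)
2. 122.449ms @ 2/7 + 122.449ms (2/7)
3. 244.898ms @ 4/7 + 122.449ms (2/7)
4. 367.347ms @ 6/7 + 122.449ms (2/7)
5. 489.796ms @ 8/7 + 122.449ms (2/7)
6. 612.245ms @ 10/7 + 122.449ms (2/7)
7. 734.694ms @ 12/7 + 122.449ms (2/7)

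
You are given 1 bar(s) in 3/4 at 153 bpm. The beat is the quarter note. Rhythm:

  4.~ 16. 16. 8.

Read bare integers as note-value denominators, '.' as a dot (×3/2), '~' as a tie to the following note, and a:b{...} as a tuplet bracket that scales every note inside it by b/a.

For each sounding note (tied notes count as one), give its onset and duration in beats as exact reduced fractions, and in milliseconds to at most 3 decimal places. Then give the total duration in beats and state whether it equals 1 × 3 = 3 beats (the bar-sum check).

1) 0.0ms=0b +735.294ms=15/8b
2) 735.294ms=15/8b +147.059ms=3/8b
3) 882.353ms=9/4b +294.118ms=3/4b
Σ=3b of 3 (153bpm 3/4) — PASS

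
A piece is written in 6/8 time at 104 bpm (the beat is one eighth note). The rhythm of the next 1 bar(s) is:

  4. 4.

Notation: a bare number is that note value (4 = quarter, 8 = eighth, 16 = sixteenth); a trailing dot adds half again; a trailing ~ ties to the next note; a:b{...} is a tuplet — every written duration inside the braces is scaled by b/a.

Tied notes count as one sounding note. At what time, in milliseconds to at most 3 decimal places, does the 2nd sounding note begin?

1. 0.0ms @ 0 + 1730.769ms (3)
2. 1730.769ms @ 3 + 1730.769ms (3)

note 2 onset = 3b = 1730.769ms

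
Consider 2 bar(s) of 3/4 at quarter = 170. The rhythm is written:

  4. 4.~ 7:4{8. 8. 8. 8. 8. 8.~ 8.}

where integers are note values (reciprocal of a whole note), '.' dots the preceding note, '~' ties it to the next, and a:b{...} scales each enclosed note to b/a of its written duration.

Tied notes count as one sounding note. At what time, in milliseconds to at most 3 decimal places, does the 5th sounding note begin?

note 5 onset = 30/7b = 1512.605ms

1. 0.0ms @ 0 + 529.412ms (3/2)
2. 529.412ms @ 3/2 + 680.672ms (27/14)
3. 1210.084ms @ 24/7 + 151.261ms (3/7)
4. 1361.345ms @ 27/7 + 151.261ms (3/7)
5. 1512.605ms @ 30/7 + 151.261ms (3/7)
6. 1663.866ms @ 33/7 + 151.261ms (3/7)
7. 1815.126ms @ 36/7 + 302.521ms (6/7)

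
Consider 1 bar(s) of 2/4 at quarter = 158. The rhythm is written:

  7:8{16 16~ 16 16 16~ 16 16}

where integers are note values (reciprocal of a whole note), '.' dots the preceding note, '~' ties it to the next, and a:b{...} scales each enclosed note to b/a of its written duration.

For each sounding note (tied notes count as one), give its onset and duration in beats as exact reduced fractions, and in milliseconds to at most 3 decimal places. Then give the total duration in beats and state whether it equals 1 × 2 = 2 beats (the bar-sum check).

1) 0.0ms=0b +108.499ms=2/7b
2) 108.499ms=2/7b +216.998ms=4/7b
3) 325.497ms=6/7b +108.499ms=2/7b
4) 433.996ms=8/7b +216.998ms=4/7b
5) 650.995ms=12/7b +108.499ms=2/7b
Σ=2b of 2 (158bpm 2/4) — PASS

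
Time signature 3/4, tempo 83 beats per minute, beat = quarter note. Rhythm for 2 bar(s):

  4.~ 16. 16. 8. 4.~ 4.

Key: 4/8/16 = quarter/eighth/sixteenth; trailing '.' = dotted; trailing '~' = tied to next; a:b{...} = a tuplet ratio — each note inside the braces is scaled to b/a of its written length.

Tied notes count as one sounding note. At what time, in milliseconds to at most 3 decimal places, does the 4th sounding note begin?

note 4 onset = 3b = 2168.675ms

1. 0.0ms @ 0 + 1355.422ms (15/8)
2. 1355.422ms @ 15/8 + 271.084ms (3/8)
3. 1626.506ms @ 9/4 + 542.169ms (3/4)
4. 2168.675ms @ 3 + 2168.675ms (3)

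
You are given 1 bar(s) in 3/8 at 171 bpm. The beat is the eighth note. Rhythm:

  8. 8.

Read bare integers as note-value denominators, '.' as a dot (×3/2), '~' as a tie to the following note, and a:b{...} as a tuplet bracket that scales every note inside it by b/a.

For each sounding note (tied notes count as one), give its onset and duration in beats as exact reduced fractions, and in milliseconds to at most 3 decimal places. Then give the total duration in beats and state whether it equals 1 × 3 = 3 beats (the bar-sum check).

1) 0.0ms=0b +526.316ms=3/2b
2) 526.316ms=3/2b +526.316ms=3/2b
Σ=3b of 3 (171bpm 3/8) — PASS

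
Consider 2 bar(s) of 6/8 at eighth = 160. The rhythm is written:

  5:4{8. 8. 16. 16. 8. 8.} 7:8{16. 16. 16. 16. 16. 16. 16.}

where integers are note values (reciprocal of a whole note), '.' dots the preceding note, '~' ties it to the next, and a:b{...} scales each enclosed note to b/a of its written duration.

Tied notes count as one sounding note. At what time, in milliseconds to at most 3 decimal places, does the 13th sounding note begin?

note 13 onset = 78/7b = 4178.571ms

1. 0.0ms @ 0 + 450.0ms (6/5)
2. 450.0ms @ 6/5 + 450.0ms (6/5)
3. 900.0ms @ 12/5 + 225.0ms (3/5)
4. 1125.0ms @ 3 + 225.0ms (3/5)
5. 1350.0ms @ 18/5 + 450.0ms (6/5)
6. 1800.0ms @ 24/5 + 450.0ms (6/5)
7. 2250.0ms @ 6 + 321.429ms (6/7)
8. 2571.429ms @ 48/7 + 321.429ms (6/7)
9. 2892.857ms @ 54/7 + 321.429ms (6/7)
10. 3214.286ms @ 60/7 + 321.429ms (6/7)
11. 3535.714ms @ 66/7 + 321.429ms (6/7)
12. 3857.143ms @ 72/7 + 321.429ms (6/7)
13. 4178.571ms @ 78/7 + 321.429ms (6/7)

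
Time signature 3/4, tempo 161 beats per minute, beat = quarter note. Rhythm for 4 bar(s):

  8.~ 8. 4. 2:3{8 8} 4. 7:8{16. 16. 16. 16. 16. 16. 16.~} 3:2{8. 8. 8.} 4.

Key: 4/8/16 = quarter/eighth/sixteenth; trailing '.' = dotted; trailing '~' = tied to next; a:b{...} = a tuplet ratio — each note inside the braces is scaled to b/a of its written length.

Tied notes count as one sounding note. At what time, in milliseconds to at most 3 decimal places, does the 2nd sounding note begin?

note 2 onset = 3/2b = 559.006ms

1. 0.0ms @ 0 + 559.006ms (3/2)
2. 559.006ms @ 3/2 + 559.006ms (3/2)
3. 1118.012ms @ 3 + 279.503ms (3/4)
4. 1397.516ms @ 15/4 + 279.503ms (3/4)
5. 1677.019ms @ 9/2 + 559.006ms (3/2)
6. 2236.025ms @ 6 + 159.716ms (3/7)
7. 2395.741ms @ 45/7 + 159.716ms (3/7)
8. 2555.457ms @ 48/7 + 159.716ms (3/7)
9. 2715.173ms @ 51/7 + 159.716ms (3/7)
10. 2874.889ms @ 54/7 + 159.716ms (3/7)
11. 3034.605ms @ 57/7 + 159.716ms (3/7)
12. 3194.321ms @ 60/7 + 346.051ms (13/14)
13. 3540.373ms @ 19/2 + 186.335ms (1/2)
14. 3726.708ms @ 10 + 186.335ms (1/2)
15. 3913.043ms @ 21/2 + 559.006ms (3/2)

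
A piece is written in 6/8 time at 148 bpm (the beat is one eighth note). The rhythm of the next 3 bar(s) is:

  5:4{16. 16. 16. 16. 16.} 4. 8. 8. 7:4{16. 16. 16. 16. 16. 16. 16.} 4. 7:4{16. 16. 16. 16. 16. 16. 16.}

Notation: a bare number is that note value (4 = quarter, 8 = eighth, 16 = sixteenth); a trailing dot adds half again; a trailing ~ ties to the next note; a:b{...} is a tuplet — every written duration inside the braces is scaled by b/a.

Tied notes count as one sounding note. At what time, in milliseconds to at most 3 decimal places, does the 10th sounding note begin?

note 10 onset = 66/7b = 3822.394ms

1. 0.0ms @ 0 + 243.243ms (3/5)
2. 243.243ms @ 3/5 + 243.243ms (3/5)
3. 486.486ms @ 6/5 + 243.243ms (3/5)
4. 729.73ms @ 9/5 + 243.243ms (3/5)
5. 972.973ms @ 12/5 + 243.243ms (3/5)
6. 1216.216ms @ 3 + 1216.216ms (3)
7. 2432.432ms @ 6 + 608.108ms (3/2)
8. 3040.541ms @ 15/2 + 608.108ms (3/2)
9. 3648.649ms @ 9 + 173.745ms (3/7)
10. 3822.394ms @ 66/7 + 173.745ms (3/7)
11. 3996.139ms @ 69/7 + 173.745ms (3/7)
12. 4169.884ms @ 72/7 + 173.745ms (3/7)
13. 4343.629ms @ 75/7 + 173.745ms (3/7)
14. 4517.375ms @ 78/7 + 173.745ms (3/7)
15. 4691.12ms @ 81/7 + 173.745ms (3/7)
16. 4864.865ms @ 12 + 1216.216ms (3)
17. 6081.081ms @ 15 + 173.745ms (3/7)
18. 6254.826ms @ 108/7 + 173.745ms (3/7)
19. 6428.571ms @ 111/7 + 173.745ms (3/7)
20. 6602.317ms @ 114/7 + 173.745ms (3/7)
21. 6776.062ms @ 117/7 + 173.745ms (3/7)
22. 6949.807ms @ 120/7 + 173.745ms (3/7)
23. 7123.552ms @ 123/7 + 173.745ms (3/7)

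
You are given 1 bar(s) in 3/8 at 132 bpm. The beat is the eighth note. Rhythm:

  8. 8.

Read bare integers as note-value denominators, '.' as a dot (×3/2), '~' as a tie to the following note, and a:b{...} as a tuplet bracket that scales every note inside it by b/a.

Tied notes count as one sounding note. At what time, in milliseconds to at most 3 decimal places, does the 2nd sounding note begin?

1. 0.0ms @ 0 + 681.818ms (3/2)
2. 681.818ms @ 3/2 + 681.818ms (3/2)

note 2 onset = 3/2b = 681.818ms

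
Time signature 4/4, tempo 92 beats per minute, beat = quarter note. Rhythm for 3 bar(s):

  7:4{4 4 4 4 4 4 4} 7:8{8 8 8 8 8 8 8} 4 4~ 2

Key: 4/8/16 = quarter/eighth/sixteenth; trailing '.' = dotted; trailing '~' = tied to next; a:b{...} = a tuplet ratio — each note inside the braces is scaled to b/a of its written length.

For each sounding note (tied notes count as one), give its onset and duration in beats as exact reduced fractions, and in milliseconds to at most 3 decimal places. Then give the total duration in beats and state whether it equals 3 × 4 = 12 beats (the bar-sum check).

1) 0.0ms=0b +372.671ms=4/7b
2) 372.671ms=4/7b +372.671ms=4/7b
3) 745.342ms=8/7b +372.671ms=4/7b
4) 1118.012ms=12/7b +372.671ms=4/7b
5) 1490.683ms=16/7b +372.671ms=4/7b
6) 1863.354ms=20/7b +372.671ms=4/7b
7) 2236.025ms=24/7b +372.671ms=4/7b
8) 2608.696ms=4b +372.671ms=4/7b
9) 2981.366ms=32/7b +372.671ms=4/7b
10) 3354.037ms=36/7b +372.671ms=4/7b
11) 3726.708ms=40/7b +372.671ms=4/7b
12) 4099.379ms=44/7b +372.671ms=4/7b
13) 4472.05ms=48/7b +372.671ms=4/7b
14) 4844.72ms=52/7b +372.671ms=4/7b
15) 5217.391ms=8b +652.174ms=1b
16) 5869.565ms=9b +1956.522ms=3b
Σ=12b of 12 (92bpm 4/4) — PASS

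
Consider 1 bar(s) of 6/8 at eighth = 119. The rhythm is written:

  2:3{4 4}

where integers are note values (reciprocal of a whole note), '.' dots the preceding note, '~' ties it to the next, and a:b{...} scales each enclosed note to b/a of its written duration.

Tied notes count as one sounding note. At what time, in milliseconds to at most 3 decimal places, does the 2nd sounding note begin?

note 2 onset = 3b = 1512.605ms

1. 0.0ms @ 0 + 1512.605ms (3)
2. 1512.605ms @ 3 + 1512.605ms (3)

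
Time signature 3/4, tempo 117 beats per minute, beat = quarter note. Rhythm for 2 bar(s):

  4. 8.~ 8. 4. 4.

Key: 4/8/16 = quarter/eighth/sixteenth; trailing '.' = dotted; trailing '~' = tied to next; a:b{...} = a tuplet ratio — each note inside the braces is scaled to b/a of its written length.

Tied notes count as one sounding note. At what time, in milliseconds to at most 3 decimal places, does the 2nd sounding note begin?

note 2 onset = 3/2b = 769.231ms

1. 0.0ms @ 0 + 769.231ms (3/2)
2. 769.231ms @ 3/2 + 769.231ms (3/2)
3. 1538.462ms @ 3 + 769.231ms (3/2)
4. 2307.692ms @ 9/2 + 769.231ms (3/2)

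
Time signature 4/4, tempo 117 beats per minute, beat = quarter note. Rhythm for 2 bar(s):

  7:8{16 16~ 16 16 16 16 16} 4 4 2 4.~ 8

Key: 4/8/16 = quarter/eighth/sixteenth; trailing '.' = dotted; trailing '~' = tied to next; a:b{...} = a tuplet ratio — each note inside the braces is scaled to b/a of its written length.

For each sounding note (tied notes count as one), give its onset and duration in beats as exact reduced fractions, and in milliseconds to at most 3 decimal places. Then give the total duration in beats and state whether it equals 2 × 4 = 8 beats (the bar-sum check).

1) 0.0ms=0b +146.52ms=2/7b
2) 146.52ms=2/7b +293.04ms=4/7b
3) 439.56ms=6/7b +146.52ms=2/7b
4) 586.081ms=8/7b +146.52ms=2/7b
5) 732.601ms=10/7b +146.52ms=2/7b
6) 879.121ms=12/7b +146.52ms=2/7b
7) 1025.641ms=2b +512.821ms=1b
8) 1538.462ms=3b +512.821ms=1b
9) 2051.282ms=4b +1025.641ms=2b
10) 3076.923ms=6b +1025.641ms=2b
Σ=8b of 8 (117bpm 4/4) — PASS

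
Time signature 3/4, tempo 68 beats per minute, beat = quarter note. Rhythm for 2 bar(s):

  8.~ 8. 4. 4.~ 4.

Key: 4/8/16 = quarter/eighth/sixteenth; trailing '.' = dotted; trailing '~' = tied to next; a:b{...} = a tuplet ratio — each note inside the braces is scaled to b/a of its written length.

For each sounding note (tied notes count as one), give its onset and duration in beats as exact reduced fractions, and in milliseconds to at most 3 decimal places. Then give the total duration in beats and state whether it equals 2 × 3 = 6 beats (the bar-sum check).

1) 0.0ms=0b +1323.529ms=3/2b
2) 1323.529ms=3/2b +1323.529ms=3/2b
3) 2647.059ms=3b +2647.059ms=3b
Σ=6b of 6 (68bpm 3/4) — PASS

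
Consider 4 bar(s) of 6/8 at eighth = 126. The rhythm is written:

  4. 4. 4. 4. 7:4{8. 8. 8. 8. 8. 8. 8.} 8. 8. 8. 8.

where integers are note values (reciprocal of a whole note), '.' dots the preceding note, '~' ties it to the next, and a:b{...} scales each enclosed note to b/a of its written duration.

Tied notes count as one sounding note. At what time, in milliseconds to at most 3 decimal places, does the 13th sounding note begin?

note 13 onset = 39/2b = 9285.714ms

1. 0.0ms @ 0 + 1428.571ms (3)
2. 1428.571ms @ 3 + 1428.571ms (3)
3. 2857.143ms @ 6 + 1428.571ms (3)
4. 4285.714ms @ 9 + 1428.571ms (3)
5. 5714.286ms @ 12 + 408.163ms (6/7)
6. 6122.449ms @ 90/7 + 408.163ms (6/7)
7. 6530.612ms @ 96/7 + 408.163ms (6/7)
8. 6938.776ms @ 102/7 + 408.163ms (6/7)
9. 7346.939ms @ 108/7 + 408.163ms (6/7)
10. 7755.102ms @ 114/7 + 408.163ms (6/7)
11. 8163.265ms @ 120/7 + 408.163ms (6/7)
12. 8571.429ms @ 18 + 714.286ms (3/2)
13. 9285.714ms @ 39/2 + 714.286ms (3/2)
14. 10000.0ms @ 21 + 714.286ms (3/2)
15. 10714.286ms @ 45/2 + 714.286ms (3/2)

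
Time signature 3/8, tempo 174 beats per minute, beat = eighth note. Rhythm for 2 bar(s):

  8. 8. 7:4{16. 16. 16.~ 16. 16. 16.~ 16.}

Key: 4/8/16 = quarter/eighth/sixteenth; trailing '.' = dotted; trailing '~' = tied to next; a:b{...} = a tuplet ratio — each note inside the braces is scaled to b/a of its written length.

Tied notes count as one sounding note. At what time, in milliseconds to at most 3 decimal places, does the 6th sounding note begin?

1. 0.0ms @ 0 + 517.241ms (3/2)
2. 517.241ms @ 3/2 + 517.241ms (3/2)
3. 1034.483ms @ 3 + 147.783ms (3/7)
4. 1182.266ms @ 24/7 + 147.783ms (3/7)
5. 1330.049ms @ 27/7 + 295.567ms (6/7)
6. 1625.616ms @ 33/7 + 147.783ms (3/7)
7. 1773.399ms @ 36/7 + 295.567ms (6/7)

note 6 onset = 33/7b = 1625.616ms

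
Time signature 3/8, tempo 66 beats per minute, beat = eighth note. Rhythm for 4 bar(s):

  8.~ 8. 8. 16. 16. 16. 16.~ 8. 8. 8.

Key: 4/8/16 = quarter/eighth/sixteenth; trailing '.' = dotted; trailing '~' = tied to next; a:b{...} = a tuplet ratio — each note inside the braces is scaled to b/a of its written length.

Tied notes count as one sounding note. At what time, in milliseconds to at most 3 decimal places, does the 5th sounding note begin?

note 5 onset = 6b = 5454.545ms

1. 0.0ms @ 0 + 2727.273ms (3)
2. 2727.273ms @ 3 + 1363.636ms (3/2)
3. 4090.909ms @ 9/2 + 681.818ms (3/4)
4. 4772.727ms @ 21/4 + 681.818ms (3/4)
5. 5454.545ms @ 6 + 681.818ms (3/4)
6. 6136.364ms @ 27/4 + 2045.455ms (9/4)
7. 8181.818ms @ 9 + 1363.636ms (3/2)
8. 9545.455ms @ 21/2 + 1363.636ms (3/2)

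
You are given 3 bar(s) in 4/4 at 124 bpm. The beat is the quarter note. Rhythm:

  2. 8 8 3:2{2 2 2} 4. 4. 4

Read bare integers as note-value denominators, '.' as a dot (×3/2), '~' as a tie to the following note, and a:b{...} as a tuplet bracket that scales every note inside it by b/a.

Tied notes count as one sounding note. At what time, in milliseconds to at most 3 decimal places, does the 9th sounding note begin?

note 9 onset = 11b = 5322.581ms

1. 0.0ms @ 0 + 1451.613ms (3)
2. 1451.613ms @ 3 + 241.935ms (1/2)
3. 1693.548ms @ 7/2 + 241.935ms (1/2)
4. 1935.484ms @ 4 + 645.161ms (4/3)
5. 2580.645ms @ 16/3 + 645.161ms (4/3)
6. 3225.806ms @ 20/3 + 645.161ms (4/3)
7. 3870.968ms @ 8 + 725.806ms (3/2)
8. 4596.774ms @ 19/2 + 725.806ms (3/2)
9. 5322.581ms @ 11 + 483.871ms (1)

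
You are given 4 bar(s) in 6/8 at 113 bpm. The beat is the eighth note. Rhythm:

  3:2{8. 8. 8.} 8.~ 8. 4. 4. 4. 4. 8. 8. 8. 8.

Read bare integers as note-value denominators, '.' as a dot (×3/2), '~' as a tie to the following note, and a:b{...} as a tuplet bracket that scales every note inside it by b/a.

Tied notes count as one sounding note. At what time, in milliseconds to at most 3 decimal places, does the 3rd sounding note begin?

1. 0.0ms @ 0 + 530.973ms (1)
2. 530.973ms @ 1 + 530.973ms (1)
3. 1061.947ms @ 2 + 530.973ms (1)
4. 1592.92ms @ 3 + 1592.92ms (3)
5. 3185.841ms @ 6 + 1592.92ms (3)
6. 4778.761ms @ 9 + 1592.92ms (3)
7. 6371.681ms @ 12 + 1592.92ms (3)
8. 7964.602ms @ 15 + 1592.92ms (3)
9. 9557.522ms @ 18 + 796.46ms (3/2)
10. 10353.982ms @ 39/2 + 796.46ms (3/2)
11. 11150.442ms @ 21 + 796.46ms (3/2)
12. 11946.903ms @ 45/2 + 796.46ms (3/2)

note 3 onset = 2b = 1061.947ms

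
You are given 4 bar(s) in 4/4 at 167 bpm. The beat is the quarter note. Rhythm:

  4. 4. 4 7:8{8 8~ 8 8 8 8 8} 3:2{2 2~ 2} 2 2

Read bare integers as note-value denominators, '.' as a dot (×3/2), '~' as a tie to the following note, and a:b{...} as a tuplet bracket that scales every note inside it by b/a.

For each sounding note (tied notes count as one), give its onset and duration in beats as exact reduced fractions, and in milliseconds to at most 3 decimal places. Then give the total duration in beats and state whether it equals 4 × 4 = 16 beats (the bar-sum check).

1) 0.0ms=0b +538.922ms=3/2b
2) 538.922ms=3/2b +538.922ms=3/2b
3) 1077.844ms=3b +359.281ms=1b
4) 1437.126ms=4b +205.304ms=4/7b
5) 1642.429ms=32/7b +410.607ms=8/7b
6) 2053.037ms=40/7b +205.304ms=4/7b
7) 2258.34ms=44/7b +205.304ms=4/7b
8) 2463.644ms=48/7b +205.304ms=4/7b
9) 2668.948ms=52/7b +205.304ms=4/7b
10) 2874.251ms=8b +479.042ms=4/3b
11) 3353.293ms=28/3b +958.084ms=8/3b
12) 4311.377ms=12b +718.563ms=2b
13) 5029.94ms=14b +718.563ms=2b
Σ=16b of 16 (167bpm 4/4) — PASS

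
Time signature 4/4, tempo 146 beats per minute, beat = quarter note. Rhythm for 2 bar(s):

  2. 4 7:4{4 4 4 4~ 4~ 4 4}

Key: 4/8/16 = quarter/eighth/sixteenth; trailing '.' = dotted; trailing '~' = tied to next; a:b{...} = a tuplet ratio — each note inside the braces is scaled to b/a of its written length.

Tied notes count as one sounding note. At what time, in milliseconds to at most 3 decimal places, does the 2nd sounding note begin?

note 2 onset = 3b = 1232.877ms

1. 0.0ms @ 0 + 1232.877ms (3)
2. 1232.877ms @ 3 + 410.959ms (1)
3. 1643.836ms @ 4 + 234.834ms (4/7)
4. 1878.669ms @ 32/7 + 234.834ms (4/7)
5. 2113.503ms @ 36/7 + 234.834ms (4/7)
6. 2348.337ms @ 40/7 + 704.501ms (12/7)
7. 3052.838ms @ 52/7 + 234.834ms (4/7)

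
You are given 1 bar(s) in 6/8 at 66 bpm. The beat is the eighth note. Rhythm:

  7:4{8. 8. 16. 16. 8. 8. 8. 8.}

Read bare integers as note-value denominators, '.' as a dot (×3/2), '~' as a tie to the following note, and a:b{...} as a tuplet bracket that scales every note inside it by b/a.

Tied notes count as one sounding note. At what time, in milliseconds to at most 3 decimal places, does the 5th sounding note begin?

note 5 onset = 18/7b = 2337.662ms

1. 0.0ms @ 0 + 779.221ms (6/7)
2. 779.221ms @ 6/7 + 779.221ms (6/7)
3. 1558.442ms @ 12/7 + 389.61ms (3/7)
4. 1948.052ms @ 15/7 + 389.61ms (3/7)
5. 2337.662ms @ 18/7 + 779.221ms (6/7)
6. 3116.883ms @ 24/7 + 779.221ms (6/7)
7. 3896.104ms @ 30/7 + 779.221ms (6/7)
8. 4675.325ms @ 36/7 + 779.221ms (6/7)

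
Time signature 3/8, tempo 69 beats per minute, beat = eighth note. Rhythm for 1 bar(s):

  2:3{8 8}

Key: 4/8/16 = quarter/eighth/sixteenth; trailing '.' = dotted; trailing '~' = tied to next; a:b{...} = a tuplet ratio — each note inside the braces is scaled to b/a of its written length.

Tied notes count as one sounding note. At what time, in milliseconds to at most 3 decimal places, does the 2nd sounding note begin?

1. 0.0ms @ 0 + 1304.348ms (3/2)
2. 1304.348ms @ 3/2 + 1304.348ms (3/2)

note 2 onset = 3/2b = 1304.348ms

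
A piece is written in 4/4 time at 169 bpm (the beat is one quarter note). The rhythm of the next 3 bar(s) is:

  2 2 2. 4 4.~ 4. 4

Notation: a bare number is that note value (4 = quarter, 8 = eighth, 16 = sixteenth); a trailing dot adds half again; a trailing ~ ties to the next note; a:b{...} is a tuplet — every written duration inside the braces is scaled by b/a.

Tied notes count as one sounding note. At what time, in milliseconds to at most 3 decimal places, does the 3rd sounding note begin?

1. 0.0ms @ 0 + 710.059ms (2)
2. 710.059ms @ 2 + 710.059ms (2)
3. 1420.118ms @ 4 + 1065.089ms (3)
4. 2485.207ms @ 7 + 355.03ms (1)
5. 2840.237ms @ 8 + 1065.089ms (3)
6. 3905.325ms @ 11 + 355.03ms (1)

note 3 onset = 4b = 1420.118ms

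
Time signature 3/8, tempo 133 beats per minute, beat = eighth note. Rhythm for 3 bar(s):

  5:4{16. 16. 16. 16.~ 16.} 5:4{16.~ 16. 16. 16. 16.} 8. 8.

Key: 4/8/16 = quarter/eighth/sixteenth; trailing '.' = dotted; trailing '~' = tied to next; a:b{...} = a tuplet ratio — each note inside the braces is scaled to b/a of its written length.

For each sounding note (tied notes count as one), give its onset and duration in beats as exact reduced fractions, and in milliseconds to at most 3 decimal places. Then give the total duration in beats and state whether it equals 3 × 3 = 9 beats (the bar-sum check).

1) 0.0ms=0b +270.677ms=3/5b
2) 270.677ms=3/5b +270.677ms=3/5b
3) 541.353ms=6/5b +270.677ms=3/5b
4) 812.03ms=9/5b +541.353ms=6/5b
5) 1353.383ms=3b +541.353ms=6/5b
6) 1894.737ms=21/5b +270.677ms=3/5b
7) 2165.414ms=24/5b +270.677ms=3/5b
8) 2436.09ms=27/5b +270.677ms=3/5b
9) 2706.767ms=6b +676.692ms=3/2b
10) 3383.459ms=15/2b +676.692ms=3/2b
Σ=9b of 9 (133bpm 3/8) — PASS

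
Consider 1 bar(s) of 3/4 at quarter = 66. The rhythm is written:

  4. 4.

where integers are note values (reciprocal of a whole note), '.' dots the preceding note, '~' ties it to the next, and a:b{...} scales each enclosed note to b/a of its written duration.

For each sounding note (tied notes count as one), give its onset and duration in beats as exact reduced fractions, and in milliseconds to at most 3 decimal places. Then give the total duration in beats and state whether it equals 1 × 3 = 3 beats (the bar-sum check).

1) 0.0ms=0b +1363.636ms=3/2b
2) 1363.636ms=3/2b +1363.636ms=3/2b
Σ=3b of 3 (66bpm 3/4) — PASS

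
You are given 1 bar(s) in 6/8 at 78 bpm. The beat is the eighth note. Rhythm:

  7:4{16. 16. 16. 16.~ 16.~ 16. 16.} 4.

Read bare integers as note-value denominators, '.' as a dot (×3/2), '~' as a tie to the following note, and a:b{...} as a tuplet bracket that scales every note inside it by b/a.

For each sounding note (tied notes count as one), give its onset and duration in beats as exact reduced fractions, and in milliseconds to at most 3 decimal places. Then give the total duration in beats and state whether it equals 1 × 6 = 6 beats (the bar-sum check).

1) 0.0ms=0b +329.67ms=3/7b
2) 329.67ms=3/7b +329.67ms=3/7b
3) 659.341ms=6/7b +329.67ms=3/7b
4) 989.011ms=9/7b +989.011ms=9/7b
5) 1978.022ms=18/7b +329.67ms=3/7b
6) 2307.692ms=3b +2307.692ms=3b
Σ=6b of 6 (78bpm 6/8) — PASS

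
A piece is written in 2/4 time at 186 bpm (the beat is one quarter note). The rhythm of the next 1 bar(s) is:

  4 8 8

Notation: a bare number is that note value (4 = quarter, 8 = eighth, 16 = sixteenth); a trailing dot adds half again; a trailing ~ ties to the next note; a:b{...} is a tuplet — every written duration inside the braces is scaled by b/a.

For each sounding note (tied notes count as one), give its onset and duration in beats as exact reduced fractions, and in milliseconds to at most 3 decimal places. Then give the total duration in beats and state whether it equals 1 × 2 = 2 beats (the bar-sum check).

1) 0.0ms=0b +322.581ms=1b
2) 322.581ms=1b +161.29ms=1/2b
3) 483.871ms=3/2b +161.29ms=1/2b
Σ=2b of 2 (186bpm 2/4) — PASS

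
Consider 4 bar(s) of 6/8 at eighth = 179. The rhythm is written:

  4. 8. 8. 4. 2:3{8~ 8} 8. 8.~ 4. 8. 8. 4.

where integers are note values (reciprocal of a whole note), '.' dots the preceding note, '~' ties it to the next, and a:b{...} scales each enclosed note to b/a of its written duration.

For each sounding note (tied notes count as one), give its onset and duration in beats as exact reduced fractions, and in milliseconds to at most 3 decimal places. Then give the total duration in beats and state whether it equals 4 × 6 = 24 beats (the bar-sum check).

1) 0.0ms=0b +1005.587ms=3b
2) 1005.587ms=3b +502.793ms=3/2b
3) 1508.38ms=9/2b +502.793ms=3/2b
4) 2011.173ms=6b +1005.587ms=3b
5) 3016.76ms=9b +1005.587ms=3b
6) 4022.346ms=12b +502.793ms=3/2b
7) 4525.14ms=27/2b +1508.38ms=9/2b
8) 6033.52ms=18b +502.793ms=3/2b
9) 6536.313ms=39/2b +502.793ms=3/2b
10) 7039.106ms=21b +1005.587ms=3b
Σ=24b of 24 (179bpm 6/8) — PASS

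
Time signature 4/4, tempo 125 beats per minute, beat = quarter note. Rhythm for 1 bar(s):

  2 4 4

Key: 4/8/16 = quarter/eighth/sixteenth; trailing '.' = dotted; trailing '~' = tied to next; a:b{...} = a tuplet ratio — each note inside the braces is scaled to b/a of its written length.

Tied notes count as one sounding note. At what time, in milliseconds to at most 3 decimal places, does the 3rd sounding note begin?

1. 0.0ms @ 0 + 960.0ms (2)
2. 960.0ms @ 2 + 480.0ms (1)
3. 1440.0ms @ 3 + 480.0ms (1)

note 3 onset = 3b = 1440.0ms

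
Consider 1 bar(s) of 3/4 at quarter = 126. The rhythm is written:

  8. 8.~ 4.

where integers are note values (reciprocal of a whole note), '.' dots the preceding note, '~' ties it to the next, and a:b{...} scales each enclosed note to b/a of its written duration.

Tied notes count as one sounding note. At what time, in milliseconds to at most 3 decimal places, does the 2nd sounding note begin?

1. 0.0ms @ 0 + 357.143ms (3/4)
2. 357.143ms @ 3/4 + 1071.429ms (9/4)

note 2 onset = 3/4b = 357.143ms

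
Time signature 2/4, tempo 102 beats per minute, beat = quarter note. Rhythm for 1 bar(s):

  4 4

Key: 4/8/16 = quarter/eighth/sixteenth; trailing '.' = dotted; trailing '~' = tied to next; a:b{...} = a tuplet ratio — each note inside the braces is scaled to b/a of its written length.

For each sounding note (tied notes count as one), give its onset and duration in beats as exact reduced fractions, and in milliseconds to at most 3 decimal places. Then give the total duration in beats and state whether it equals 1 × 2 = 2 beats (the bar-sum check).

1) 0.0ms=0b +588.235ms=1b
2) 588.235ms=1b +588.235ms=1b
Σ=2b of 2 (102bpm 2/4) — PASS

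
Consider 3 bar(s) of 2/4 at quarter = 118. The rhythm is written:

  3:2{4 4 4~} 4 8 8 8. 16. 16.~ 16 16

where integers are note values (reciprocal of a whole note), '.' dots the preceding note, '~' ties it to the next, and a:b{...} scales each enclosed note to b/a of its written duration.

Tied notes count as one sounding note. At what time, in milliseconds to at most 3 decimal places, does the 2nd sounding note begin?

1. 0.0ms @ 0 + 338.983ms (2/3)
2. 338.983ms @ 2/3 + 338.983ms (2/3)
3. 677.966ms @ 4/3 + 847.458ms (5/3)
4. 1525.424ms @ 3 + 254.237ms (1/2)
5. 1779.661ms @ 7/2 + 254.237ms (1/2)
6. 2033.898ms @ 4 + 381.356ms (3/4)
7. 2415.254ms @ 19/4 + 190.678ms (3/8)
8. 2605.932ms @ 41/8 + 317.797ms (5/8)
9. 2923.729ms @ 23/4 + 127.119ms (1/4)

note 2 onset = 2/3b = 338.983ms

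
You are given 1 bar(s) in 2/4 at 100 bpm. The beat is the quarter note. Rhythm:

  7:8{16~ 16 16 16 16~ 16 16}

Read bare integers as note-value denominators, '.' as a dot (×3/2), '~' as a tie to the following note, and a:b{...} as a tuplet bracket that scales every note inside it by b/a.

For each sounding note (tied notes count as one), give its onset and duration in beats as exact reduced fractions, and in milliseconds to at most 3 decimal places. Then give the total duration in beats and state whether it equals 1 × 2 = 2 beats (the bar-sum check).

1) 0.0ms=0b +342.857ms=4/7b
2) 342.857ms=4/7b +171.429ms=2/7b
3) 514.286ms=6/7b +171.429ms=2/7b
4) 685.714ms=8/7b +342.857ms=4/7b
5) 1028.571ms=12/7b +171.429ms=2/7b
Σ=2b of 2 (100bpm 2/4) — PASS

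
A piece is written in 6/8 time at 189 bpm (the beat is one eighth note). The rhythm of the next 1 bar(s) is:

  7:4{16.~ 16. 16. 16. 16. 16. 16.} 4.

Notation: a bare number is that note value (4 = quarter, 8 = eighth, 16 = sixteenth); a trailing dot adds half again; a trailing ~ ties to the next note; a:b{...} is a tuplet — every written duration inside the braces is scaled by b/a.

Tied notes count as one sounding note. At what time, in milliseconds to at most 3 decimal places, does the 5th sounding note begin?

1. 0.0ms @ 0 + 272.109ms (6/7)
2. 272.109ms @ 6/7 + 136.054ms (3/7)
3. 408.163ms @ 9/7 + 136.054ms (3/7)
4. 544.218ms @ 12/7 + 136.054ms (3/7)
5. 680.272ms @ 15/7 + 136.054ms (3/7)
6. 816.327ms @ 18/7 + 136.054ms (3/7)
7. 952.381ms @ 3 + 952.381ms (3)

note 5 onset = 15/7b = 680.272ms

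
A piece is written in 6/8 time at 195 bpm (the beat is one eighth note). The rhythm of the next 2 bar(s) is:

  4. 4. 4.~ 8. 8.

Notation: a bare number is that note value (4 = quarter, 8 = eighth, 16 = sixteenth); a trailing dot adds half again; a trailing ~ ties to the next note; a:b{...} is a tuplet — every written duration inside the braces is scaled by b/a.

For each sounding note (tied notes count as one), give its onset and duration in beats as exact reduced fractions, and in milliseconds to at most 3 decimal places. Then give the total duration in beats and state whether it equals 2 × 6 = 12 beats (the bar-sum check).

1) 0.0ms=0b +923.077ms=3b
2) 923.077ms=3b +923.077ms=3b
3) 1846.154ms=6b +1384.615ms=9/2b
4) 3230.769ms=21/2b +461.538ms=3/2b
Σ=12b of 12 (195bpm 6/8) — PASS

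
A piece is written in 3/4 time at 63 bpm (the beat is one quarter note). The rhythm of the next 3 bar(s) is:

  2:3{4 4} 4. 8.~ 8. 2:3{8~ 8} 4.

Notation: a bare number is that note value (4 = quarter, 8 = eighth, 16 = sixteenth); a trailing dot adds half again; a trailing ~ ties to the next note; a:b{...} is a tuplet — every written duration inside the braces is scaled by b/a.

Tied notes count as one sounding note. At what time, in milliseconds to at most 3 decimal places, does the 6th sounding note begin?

1. 0.0ms @ 0 + 1428.571ms (3/2)
2. 1428.571ms @ 3/2 + 1428.571ms (3/2)
3. 2857.143ms @ 3 + 1428.571ms (3/2)
4. 4285.714ms @ 9/2 + 1428.571ms (3/2)
5. 5714.286ms @ 6 + 1428.571ms (3/2)
6. 7142.857ms @ 15/2 + 1428.571ms (3/2)

note 6 onset = 15/2b = 7142.857ms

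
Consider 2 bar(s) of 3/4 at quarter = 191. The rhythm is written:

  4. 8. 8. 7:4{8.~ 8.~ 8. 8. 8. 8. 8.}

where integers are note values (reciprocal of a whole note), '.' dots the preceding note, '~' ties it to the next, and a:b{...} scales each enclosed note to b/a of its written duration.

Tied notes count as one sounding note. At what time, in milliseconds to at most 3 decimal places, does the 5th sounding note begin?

note 5 onset = 30/7b = 1346.298ms

1. 0.0ms @ 0 + 471.204ms (3/2)
2. 471.204ms @ 3/2 + 235.602ms (3/4)
3. 706.806ms @ 9/4 + 235.602ms (3/4)
4. 942.408ms @ 3 + 403.889ms (9/7)
5. 1346.298ms @ 30/7 + 134.63ms (3/7)
6. 1480.927ms @ 33/7 + 134.63ms (3/7)
7. 1615.557ms @ 36/7 + 134.63ms (3/7)
8. 1750.187ms @ 39/7 + 134.63ms (3/7)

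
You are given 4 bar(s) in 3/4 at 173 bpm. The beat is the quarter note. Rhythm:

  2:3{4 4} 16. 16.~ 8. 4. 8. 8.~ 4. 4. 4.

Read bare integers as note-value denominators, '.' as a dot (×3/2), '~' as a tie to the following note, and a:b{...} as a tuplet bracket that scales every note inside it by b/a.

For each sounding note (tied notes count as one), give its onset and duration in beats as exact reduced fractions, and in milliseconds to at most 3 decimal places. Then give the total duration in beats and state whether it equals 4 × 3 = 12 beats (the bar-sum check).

1) 0.0ms=0b +520.231ms=3/2b
2) 520.231ms=3/2b +520.231ms=3/2b
3) 1040.462ms=3b +130.058ms=3/8b
4) 1170.52ms=27/8b +390.173ms=9/8b
5) 1560.694ms=9/2b +520.231ms=3/2b
6) 2080.925ms=6b +260.116ms=3/4b
7) 2341.04ms=27/4b +780.347ms=9/4b
8) 3121.387ms=9b +520.231ms=3/2b
9) 3641.618ms=21/2b +520.231ms=3/2b
Σ=12b of 12 (173bpm 3/4) — PASS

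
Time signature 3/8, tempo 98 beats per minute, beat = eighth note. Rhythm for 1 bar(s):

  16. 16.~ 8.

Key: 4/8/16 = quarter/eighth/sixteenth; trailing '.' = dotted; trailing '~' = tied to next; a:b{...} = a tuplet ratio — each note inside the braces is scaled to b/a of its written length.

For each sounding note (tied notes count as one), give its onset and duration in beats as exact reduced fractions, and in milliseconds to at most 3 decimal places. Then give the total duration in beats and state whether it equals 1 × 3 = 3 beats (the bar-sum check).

1) 0.0ms=0b +459.184ms=3/4b
2) 459.184ms=3/4b +1377.551ms=9/4b
Σ=3b of 3 (98bpm 3/8) — PASS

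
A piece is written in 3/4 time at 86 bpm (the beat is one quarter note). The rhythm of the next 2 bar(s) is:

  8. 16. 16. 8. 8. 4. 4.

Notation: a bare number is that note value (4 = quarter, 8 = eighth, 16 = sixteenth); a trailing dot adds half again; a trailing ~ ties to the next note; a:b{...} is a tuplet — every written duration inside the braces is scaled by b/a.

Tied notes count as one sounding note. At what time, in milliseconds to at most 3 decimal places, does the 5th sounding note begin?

1. 0.0ms @ 0 + 523.256ms (3/4)
2. 523.256ms @ 3/4 + 261.628ms (3/8)
3. 784.884ms @ 9/8 + 261.628ms (3/8)
4. 1046.512ms @ 3/2 + 523.256ms (3/4)
5. 1569.767ms @ 9/4 + 523.256ms (3/4)
6. 2093.023ms @ 3 + 1046.512ms (3/2)
7. 3139.535ms @ 9/2 + 1046.512ms (3/2)

note 5 onset = 9/4b = 1569.767ms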